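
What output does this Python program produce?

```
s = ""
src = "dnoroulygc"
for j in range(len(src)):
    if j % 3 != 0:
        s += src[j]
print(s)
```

noouyg

j=0: skip
j=1: add 'n' → 'n'
j=2: add 'o' → 'no'
j=3: skip
j=4: add 'o' → 'noo'
j=5: add 'u' → 'noou'
j=6: skip
j=7: add 'y' → 'noouy'
j=8: add 'g' → 'noouyg'
j=9: skip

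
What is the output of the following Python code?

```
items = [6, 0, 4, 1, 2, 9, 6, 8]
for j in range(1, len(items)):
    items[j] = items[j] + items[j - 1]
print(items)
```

j=1: items[1] = 0+6 = 6 → [6, 6, 4, 1, 2, 9, 6, 8]
j=2: items[2] = 4+6 = 10 → [6, 6, 10, 1, 2, 9, 6, 8]
j=3: items[3] = 1+10 = 11 → [6, 6, 10, 11, 2, 9, 6, 8]
j=4: items[4] = 2+11 = 13 → [6, 6, 10, 11, 13, 9, 6, 8]
j=5: items[5] = 9+13 = 22 → [6, 6, 10, 11, 13, 22, 6, 8]
j=6: items[6] = 6+22 = 28 → [6, 6, 10, 11, 13, 22, 28, 8]
j=7: items[7] = 8+28 = 36 → [6, 6, 10, 11, 13, 22, 28, 36]

[6, 6, 10, 11, 13, 22, 28, 36]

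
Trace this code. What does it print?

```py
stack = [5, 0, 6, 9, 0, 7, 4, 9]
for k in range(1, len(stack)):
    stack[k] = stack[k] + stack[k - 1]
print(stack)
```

[5, 5, 11, 20, 20, 27, 31, 40]

k=1: stack[1] = 0+5 = 5 → [5, 5, 6, 9, 0, 7, 4, 9]
k=2: stack[2] = 6+5 = 11 → [5, 5, 11, 9, 0, 7, 4, 9]
k=3: stack[3] = 9+11 = 20 → [5, 5, 11, 20, 0, 7, 4, 9]
k=4: stack[4] = 0+20 = 20 → [5, 5, 11, 20, 20, 7, 4, 9]
k=5: stack[5] = 7+20 = 27 → [5, 5, 11, 20, 20, 27, 4, 9]
k=6: stack[6] = 4+27 = 31 → [5, 5, 11, 20, 20, 27, 31, 9]
k=7: stack[7] = 9+31 = 40 → [5, 5, 11, 20, 20, 27, 31, 40]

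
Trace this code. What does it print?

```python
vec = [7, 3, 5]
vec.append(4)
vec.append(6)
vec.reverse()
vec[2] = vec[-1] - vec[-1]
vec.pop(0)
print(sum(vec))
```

append 4 → [7, 3, 5, 4]
append 6 → [7, 3, 5, 4, 6]
reverse → [6, 4, 5, 3, 7]
vec[2] = vec[-1]-vec[-1] = 7-7 = 0 → [6, 4, 0, 3, 7]
pop(0) removes 6 → [4, 0, 3, 7]
sum = 14

14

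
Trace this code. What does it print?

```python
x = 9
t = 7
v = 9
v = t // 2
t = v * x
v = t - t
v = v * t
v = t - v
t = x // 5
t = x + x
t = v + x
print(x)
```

9

v = 7//2 = 3
t = 3*9 = 27
v = 27-27 = 0
v = 0*27 = 0
v = 27-0 = 27
t = 9//5 = 1
t = 9+9 = 18
t = 27+9 = 36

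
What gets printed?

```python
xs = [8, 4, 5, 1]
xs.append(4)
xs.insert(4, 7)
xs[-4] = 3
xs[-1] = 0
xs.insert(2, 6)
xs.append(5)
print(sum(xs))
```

34

append 4 → [8, 4, 5, 1, 4]
insert 7 at 4 → [8, 4, 5, 1, 7, 4]
xs[-4] = 3 → [8, 4, 3, 1, 7, 4]
xs[-1] = 0 → [8, 4, 3, 1, 7, 0]
insert 6 at 2 → [8, 4, 6, 3, 1, 7, 0]
append 5 → [8, 4, 6, 3, 1, 7, 0, 5]
sum = 34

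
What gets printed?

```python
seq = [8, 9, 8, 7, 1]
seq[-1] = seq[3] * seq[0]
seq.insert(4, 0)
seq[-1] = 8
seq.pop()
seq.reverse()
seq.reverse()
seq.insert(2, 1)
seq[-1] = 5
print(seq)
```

[8, 9, 1, 8, 7, 5]

seq[-1] = seq[3]*seq[0] = 7*8 = 56 → [8, 9, 8, 7, 56]
insert 0 at 4 → [8, 9, 8, 7, 0, 56]
seq[-1] = 8 → [8, 9, 8, 7, 0, 8]
pop() removes 8 → [8, 9, 8, 7, 0]
reverse → [0, 7, 8, 9, 8]
reverse → [8, 9, 8, 7, 0]
insert 1 at 2 → [8, 9, 1, 8, 7, 0]
seq[-1] = 5 → [8, 9, 1, 8, 7, 5]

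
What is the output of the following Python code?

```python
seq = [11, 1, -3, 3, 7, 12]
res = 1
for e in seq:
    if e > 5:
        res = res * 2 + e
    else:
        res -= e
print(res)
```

74

e=11: >5, res = 1*2+11 = 13
e=1: not >5, res = 13-1 = 12
e=-3: not >5, res = 12-(-3) = 15
e=3: not >5, res = 15-3 = 12
e=7: >5, res = 12*2+7 = 31
e=12: >5, res = 31*2+12 = 74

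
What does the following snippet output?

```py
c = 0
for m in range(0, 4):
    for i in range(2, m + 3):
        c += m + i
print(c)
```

m=0,i=2: c = 0+2 = 2
m=1,i=2: c = 2+3 = 5
m=1,i=3: c = 5+4 = 9
m=2,i=2: c = 9+4 = 13
m=2,i=3: c = 13+5 = 18
m=2,i=4: c = 18+6 = 24
m=3,i=2: c = 24+5 = 29
m=3,i=3: c = 29+6 = 35
m=3,i=4: c = 35+7 = 42
m=3,i=5: c = 42+8 = 50

50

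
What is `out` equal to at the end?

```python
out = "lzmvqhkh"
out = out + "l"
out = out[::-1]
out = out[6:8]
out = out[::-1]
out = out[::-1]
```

'mz'

+ 'l' → 'lzmvqhkhl'
reverse → 'lhkhqvmzl'
slice [6:8] → 'mz'
reverse → 'zm'
reverse → 'mz'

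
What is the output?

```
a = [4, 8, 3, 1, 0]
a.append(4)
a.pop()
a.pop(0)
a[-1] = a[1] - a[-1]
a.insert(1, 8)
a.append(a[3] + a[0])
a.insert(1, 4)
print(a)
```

[8, 4, 8, 3, 1, 3, 9]

append 4 → [4, 8, 3, 1, 0, 4]
pop() removes 4 → [4, 8, 3, 1, 0]
pop(0) removes 4 → [8, 3, 1, 0]
a[-1] = a[1]-a[-1] = 3-0 = 3 → [8, 3, 1, 3]
insert 8 at 1 → [8, 8, 3, 1, 3]
append a[3]+a[0] = 1+8 = 9 → [8, 8, 3, 1, 3, 9]
insert 4 at 1 → [8, 4, 8, 3, 1, 3, 9]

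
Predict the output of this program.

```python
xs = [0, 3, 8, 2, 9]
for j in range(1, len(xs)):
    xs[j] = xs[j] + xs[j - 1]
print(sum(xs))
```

49

j=1: xs[1] = 3+0 = 3 → [0, 3, 8, 2, 9]
j=2: xs[2] = 8+3 = 11 → [0, 3, 11, 2, 9]
j=3: xs[3] = 2+11 = 13 → [0, 3, 11, 13, 9]
j=4: xs[4] = 9+13 = 22 → [0, 3, 11, 13, 22]
sum = 49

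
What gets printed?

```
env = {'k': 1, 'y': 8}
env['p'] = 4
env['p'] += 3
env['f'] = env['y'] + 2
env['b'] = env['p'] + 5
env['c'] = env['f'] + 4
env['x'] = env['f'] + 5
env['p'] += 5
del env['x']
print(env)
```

{'k': 1, 'y': 8, 'p': 12, 'f': 10, 'b': 12, 'c': 14}

env['p'] = 4 → {'k': 1, 'y': 8, 'p': 4}
env['p'] = 4+3 = 7 → {'k': 1, 'y': 8, 'p': 7}
env['f'] = env['y']+2 = 10 → {'k': 1, 'y': 8, 'p': 7, 'f': 10}
env['b'] = env['p']+5 = 12 → {'k': 1, 'y': 8, 'p': 7, 'f': 10, 'b': 12}
env['c'] = env['f']+4 = 14 → {'k': 1, 'y': 8, 'p': 7, 'f': 10, 'b': 12, 'c': 14}
env['x'] = env['f']+5 = 15 → {'k': 1, 'y': 8, 'p': 7, 'f': 10, 'b': 12, 'c': 14, 'x': 15}
env['p'] = 7+5 = 12 → {'k': 1, 'y': 8, 'p': 12, 'f': 10, 'b': 12, 'c': 14, 'x': 15}
del 'x' → {'k': 1, 'y': 8, 'p': 12, 'f': 10, 'b': 12, 'c': 14}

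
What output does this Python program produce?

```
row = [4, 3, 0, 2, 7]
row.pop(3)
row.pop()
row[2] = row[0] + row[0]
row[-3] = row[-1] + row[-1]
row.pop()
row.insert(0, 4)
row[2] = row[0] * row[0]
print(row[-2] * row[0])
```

pop(3) removes 2 → [4, 3, 0, 7]
pop() removes 7 → [4, 3, 0]
row[2] = row[0]+row[0] = 4+4 = 8 → [4, 3, 8]
row[-3] = row[-1]+row[-1] = 8+8 = 16 → [16, 3, 8]
pop() removes 8 → [16, 3]
insert 4 at 0 → [4, 16, 3]
row[2] = row[0]*row[0] = 4*4 = 16 → [4, 16, 16]
row[-2]*row[0] = 16*4 = 64

64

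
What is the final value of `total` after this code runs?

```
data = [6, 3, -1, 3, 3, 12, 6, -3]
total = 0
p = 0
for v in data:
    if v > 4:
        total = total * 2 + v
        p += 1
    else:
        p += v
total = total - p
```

46

v=6: >4, total = 0*2+6 = 6; p=1
v=3: not >4; p=4
v=-1: not >4; p=3
v=3: not >4; p=6
v=3: not >4; p=9
v=12: >4, total = 6*2+12 = 24; p=10
v=6: >4, total = 24*2+6 = 54; p=11
v=-3: not >4; p=8
total-p = 54-8 = 46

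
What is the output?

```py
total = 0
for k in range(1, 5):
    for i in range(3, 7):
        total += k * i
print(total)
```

k=1,i=3: total = 0+3 = 3
k=1,i=4: total = 3+4 = 7
k=1,i=5: total = 7+5 = 12
k=1,i=6: total = 12+6 = 18
k=2,i=3: total = 18+6 = 24
k=2,i=4: total = 24+8 = 32
k=2,i=5: total = 32+10 = 42
k=2,i=6: total = 42+12 = 54
k=3,i=3: total = 54+9 = 63
k=3,i=4: total = 63+12 = 75
k=3,i=5: total = 75+15 = 90
k=3,i=6: total = 90+18 = 108
k=4,i=3: total = 108+12 = 120
k=4,i=4: total = 120+16 = 136
k=4,i=5: total = 136+20 = 156
k=4,i=6: total = 156+24 = 180

180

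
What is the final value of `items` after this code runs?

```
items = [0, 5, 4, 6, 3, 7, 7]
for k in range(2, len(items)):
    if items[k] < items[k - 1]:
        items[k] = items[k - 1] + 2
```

k=2: 4<5, items[2] = 5+2 = 7 → [0, 5, 7, 6, 3, 7, 7]
k=3: 6<7, items[3] = 7+2 = 9 → [0, 5, 7, 9, 3, 7, 7]
k=4: 3<9, items[4] = 9+2 = 11 → [0, 5, 7, 9, 11, 7, 7]
k=5: 7<11, items[5] = 11+2 = 13 → [0, 5, 7, 9, 11, 13, 7]
k=6: 7<13, items[6] = 13+2 = 15 → [0, 5, 7, 9, 11, 13, 15]

[0, 5, 7, 9, 11, 13, 15]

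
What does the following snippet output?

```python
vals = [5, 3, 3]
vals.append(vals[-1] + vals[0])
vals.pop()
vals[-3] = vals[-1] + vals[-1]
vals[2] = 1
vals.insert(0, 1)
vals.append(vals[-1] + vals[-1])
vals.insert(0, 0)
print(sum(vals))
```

append vals[-1]+vals[0] = 3+5 = 8 → [5, 3, 3, 8]
pop() removes 8 → [5, 3, 3]
vals[-3] = vals[-1]+vals[-1] = 3+3 = 6 → [6, 3, 3]
vals[2] = 1 → [6, 3, 1]
insert 1 at 0 → [1, 6, 3, 1]
append vals[-1]+vals[-1] = 1+1 = 2 → [1, 6, 3, 1, 2]
insert 0 at 0 → [0, 1, 6, 3, 1, 2]
sum = 13

13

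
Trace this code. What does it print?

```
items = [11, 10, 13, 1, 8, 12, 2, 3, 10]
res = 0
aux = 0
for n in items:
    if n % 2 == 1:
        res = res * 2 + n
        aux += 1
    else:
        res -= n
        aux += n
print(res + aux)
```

57

n=11: odd, res = 0*2+11 = 11; aux=1
n=10: not odd, res = 11-10 = 1; aux=11
n=13: odd, res = 1*2+13 = 15; aux=12
n=1: odd, res = 15*2+1 = 31; aux=13
n=8: not odd, res = 31-8 = 23; aux=21
n=12: not odd, res = 23-12 = 11; aux=33
n=2: not odd, res = 11-2 = 9; aux=35
n=3: odd, res = 9*2+3 = 21; aux=36
n=10: not odd, res = 21-10 = 11; aux=46
res+aux = 11+46 = 57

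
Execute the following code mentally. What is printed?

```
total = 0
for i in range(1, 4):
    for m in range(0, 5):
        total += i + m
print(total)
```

60

i=1,m=0: total = 0+1 = 1
i=1,m=1: total = 1+2 = 3
i=1,m=2: total = 3+3 = 6
i=1,m=3: total = 6+4 = 10
i=1,m=4: total = 10+5 = 15
i=2,m=0: total = 15+2 = 17
i=2,m=1: total = 17+3 = 20
i=2,m=2: total = 20+4 = 24
i=2,m=3: total = 24+5 = 29
i=2,m=4: total = 29+6 = 35
i=3,m=0: total = 35+3 = 38
i=3,m=1: total = 38+4 = 42
i=3,m=2: total = 42+5 = 47
i=3,m=3: total = 47+6 = 53
i=3,m=4: total = 53+7 = 60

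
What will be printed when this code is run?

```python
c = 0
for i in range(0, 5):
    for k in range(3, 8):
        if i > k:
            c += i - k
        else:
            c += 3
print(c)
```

i=0,k=3: not 0>3, c = 0+3 = 3
i=0,k=4: not 0>4, c = 3+3 = 6
i=0,k=5: not 0>5, c = 6+3 = 9
i=0,k=6: not 0>6, c = 9+3 = 12
i=0,k=7: not 0>7, c = 12+3 = 15
i=1,k=3: not 1>3, c = 15+3 = 18
i=1,k=4: not 1>4, c = 18+3 = 21
i=1,k=5: not 1>5, c = 21+3 = 24
i=1,k=6: not 1>6, c = 24+3 = 27
i=1,k=7: not 1>7, c = 27+3 = 30
i=2,k=3: not 2>3, c = 30+3 = 33
i=2,k=4: not 2>4, c = 33+3 = 36
i=2,k=5: not 2>5, c = 36+3 = 39
i=2,k=6: not 2>6, c = 39+3 = 42
i=2,k=7: not 2>7, c = 42+3 = 45
i=3,k=3: not 3>3, c = 45+3 = 48
i=3,k=4: not 3>4, c = 48+3 = 51
i=3,k=5: not 3>5, c = 51+3 = 54
i=3,k=6: not 3>6, c = 54+3 = 57
i=3,k=7: not 3>7, c = 57+3 = 60
i=4,k=3: 4>3, c = 60+1 = 61
i=4,k=4: not 4>4, c = 61+3 = 64
i=4,k=5: not 4>5, c = 64+3 = 67
i=4,k=6: not 4>6, c = 67+3 = 70
i=4,k=7: not 4>7, c = 70+3 = 73

73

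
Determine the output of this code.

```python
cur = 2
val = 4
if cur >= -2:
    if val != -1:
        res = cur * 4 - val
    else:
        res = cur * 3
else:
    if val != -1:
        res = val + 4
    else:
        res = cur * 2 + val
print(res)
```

cur=2, val=4
cur >= -2 is True; val != -1 is True
→ res = cur * 4 - val = 4

4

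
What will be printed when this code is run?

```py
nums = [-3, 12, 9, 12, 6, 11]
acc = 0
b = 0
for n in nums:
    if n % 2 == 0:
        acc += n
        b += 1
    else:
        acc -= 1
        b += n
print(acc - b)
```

7

n=-3: not even, acc = 0-1 = -1; b=-3
n=12: even, acc = (-1)+12 = 11; b=-2
n=9: not even, acc = 11-1 = 10; b=7
n=12: even, acc = 10+12 = 22; b=8
n=6: even, acc = 22+6 = 28; b=9
n=11: not even, acc = 28-1 = 27; b=20
acc-b = 27-20 = 7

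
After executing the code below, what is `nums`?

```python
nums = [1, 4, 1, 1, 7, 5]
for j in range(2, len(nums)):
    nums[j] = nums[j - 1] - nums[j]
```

j=2: nums[2] = 4-1 = 3 → [1, 4, 3, 1, 7, 5]
j=3: nums[3] = 3-1 = 2 → [1, 4, 3, 2, 7, 5]
j=4: nums[4] = 2-7 = -5 → [1, 4, 3, 2, -5, 5]
j=5: nums[5] = (-5)-5 = -10 → [1, 4, 3, 2, -5, -10]

[1, 4, 3, 2, -5, -10]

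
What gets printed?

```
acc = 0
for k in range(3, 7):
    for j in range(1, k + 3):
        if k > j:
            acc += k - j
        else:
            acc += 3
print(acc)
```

k=3,j=1: 3>1, acc = 0+2 = 2
k=3,j=2: 3>2, acc = 2+1 = 3
k=3,j=3: not 3>3, acc = 3+3 = 6
k=3,j=4: not 3>4, acc = 6+3 = 9
k=3,j=5: not 3>5, acc = 9+3 = 12
k=4,j=1: 4>1, acc = 12+3 = 15
k=4,j=2: 4>2, acc = 15+2 = 17
k=4,j=3: 4>3, acc = 17+1 = 18
k=4,j=4: not 4>4, acc = 18+3 = 21
k=4,j=5: not 4>5, acc = 21+3 = 24
k=4,j=6: not 4>6, acc = 24+3 = 27
k=5,j=1: 5>1, acc = 27+4 = 31
k=5,j=2: 5>2, acc = 31+3 = 34
k=5,j=3: 5>3, acc = 34+2 = 36
k=5,j=4: 5>4, acc = 36+1 = 37
k=5,j=5: not 5>5, acc = 37+3 = 40
k=5,j=6: not 5>6, acc = 40+3 = 43
k=5,j=7: not 5>7, acc = 43+3 = 46
k=6,j=1: 6>1, acc = 46+5 = 51
k=6,j=2: 6>2, acc = 51+4 = 55
k=6,j=3: 6>3, acc = 55+3 = 58
k=6,j=4: 6>4, acc = 58+2 = 60
k=6,j=5: 6>5, acc = 60+1 = 61
k=6,j=6: not 6>6, acc = 61+3 = 64
k=6,j=7: not 6>7, acc = 64+3 = 67
k=6,j=8: not 6>8, acc = 67+3 = 70

70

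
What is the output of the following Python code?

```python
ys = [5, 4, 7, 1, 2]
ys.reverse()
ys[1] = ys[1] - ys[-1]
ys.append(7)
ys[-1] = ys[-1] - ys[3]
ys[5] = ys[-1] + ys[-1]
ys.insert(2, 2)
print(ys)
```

[2, -4, 2, 7, 4, 5, 6]

reverse → [2, 1, 7, 4, 5]
ys[1] = ys[1]-ys[-1] = 1-5 = -4 → [2, -4, 7, 4, 5]
append 7 → [2, -4, 7, 4, 5, 7]
ys[-1] = ys[-1]-ys[3] = 7-4 = 3 → [2, -4, 7, 4, 5, 3]
ys[5] = ys[-1]+ys[-1] = 3+3 = 6 → [2, -4, 7, 4, 5, 6]
insert 2 at 2 → [2, -4, 2, 7, 4, 5, 6]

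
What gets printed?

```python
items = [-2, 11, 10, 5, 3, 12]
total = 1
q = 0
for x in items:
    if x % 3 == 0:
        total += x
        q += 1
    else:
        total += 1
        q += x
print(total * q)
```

x=-2: not %3==0, total = 1+1 = 2; q=-2
x=11: not %3==0, total = 2+1 = 3; q=9
x=10: not %3==0, total = 3+1 = 4; q=19
x=5: not %3==0, total = 4+1 = 5; q=24
x=3: %3==0, total = 5+3 = 8; q=25
x=12: %3==0, total = 8+12 = 20; q=26
total*q = 20*26 = 520

520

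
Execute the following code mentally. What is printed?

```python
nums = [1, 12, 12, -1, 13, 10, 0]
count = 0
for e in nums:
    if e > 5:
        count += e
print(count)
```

e=1: not >5
e=12: >5, count = 0+12 = 12
e=12: >5, count = 12+12 = 24
e=-1: not >5
e=13: >5, count = 24+13 = 37
e=10: >5, count = 37+10 = 47
e=0: not >5

47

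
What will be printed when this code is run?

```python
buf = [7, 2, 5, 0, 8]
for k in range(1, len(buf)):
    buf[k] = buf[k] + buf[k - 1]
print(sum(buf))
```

k=1: buf[1] = 2+7 = 9 → [7, 9, 5, 0, 8]
k=2: buf[2] = 5+9 = 14 → [7, 9, 14, 0, 8]
k=3: buf[3] = 0+14 = 14 → [7, 9, 14, 14, 8]
k=4: buf[4] = 8+14 = 22 → [7, 9, 14, 14, 22]
sum = 66

66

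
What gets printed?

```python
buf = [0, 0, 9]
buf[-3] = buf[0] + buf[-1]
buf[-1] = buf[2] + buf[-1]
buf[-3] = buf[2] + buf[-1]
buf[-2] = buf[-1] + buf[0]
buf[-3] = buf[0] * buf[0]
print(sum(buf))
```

1368

buf[-3] = buf[0]+buf[-1] = 0+9 = 9 → [9, 0, 9]
buf[-1] = buf[2]+buf[-1] = 9+9 = 18 → [9, 0, 18]
buf[-3] = buf[2]+buf[-1] = 18+18 = 36 → [36, 0, 18]
buf[-2] = buf[-1]+buf[0] = 18+36 = 54 → [36, 54, 18]
buf[-3] = buf[0]*buf[0] = 36*36 = 1296 → [1296, 54, 18]
sum = 1368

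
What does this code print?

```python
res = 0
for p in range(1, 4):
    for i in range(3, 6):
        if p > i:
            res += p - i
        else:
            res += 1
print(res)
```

9

p=1,i=3: not 1>3, res = 0+1 = 1
p=1,i=4: not 1>4, res = 1+1 = 2
p=1,i=5: not 1>5, res = 2+1 = 3
p=2,i=3: not 2>3, res = 3+1 = 4
p=2,i=4: not 2>4, res = 4+1 = 5
p=2,i=5: not 2>5, res = 5+1 = 6
p=3,i=3: not 3>3, res = 6+1 = 7
p=3,i=4: not 3>4, res = 7+1 = 8
p=3,i=5: not 3>5, res = 8+1 = 9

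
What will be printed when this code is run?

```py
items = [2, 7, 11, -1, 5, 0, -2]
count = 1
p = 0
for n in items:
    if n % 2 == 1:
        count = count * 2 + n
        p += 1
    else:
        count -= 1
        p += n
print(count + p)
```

105

n=2: not odd, count = 1-1 = 0; p=2
n=7: odd, count = 0*2+7 = 7; p=3
n=11: odd, count = 7*2+11 = 25; p=4
n=-1: odd, count = 25*2+(-1) = 49; p=5
n=5: odd, count = 49*2+5 = 103; p=6
n=0: not odd, count = 103-1 = 102; p=6
n=-2: not odd, count = 102-1 = 101; p=4
count+p = 101+4 = 105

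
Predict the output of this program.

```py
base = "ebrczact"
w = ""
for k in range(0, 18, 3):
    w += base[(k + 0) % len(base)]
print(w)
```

k=0: add base[0]='e' → 'e'
k=3: add base[3]='c' → 'ec'
k=6: add base[6]='c' → 'ecc'
k=9: add base[1]='b' → 'eccb'
k=12: add base[4]='z' → 'eccbz'
k=15: add base[7]='t' → 'eccbzt'

eccbzt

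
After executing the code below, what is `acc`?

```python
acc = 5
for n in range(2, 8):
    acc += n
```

n=2: acc = 5+2 = 7
n=3: acc = 7+3 = 10
n=4: acc = 10+4 = 14
n=5: acc = 14+5 = 19
n=6: acc = 19+6 = 25
n=7: acc = 25+7 = 32

32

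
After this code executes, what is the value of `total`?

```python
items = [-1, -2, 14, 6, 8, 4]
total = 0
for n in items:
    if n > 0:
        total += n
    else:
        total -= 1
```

n=-1: not >0, total = 0-1 = -1
n=-2: not >0, total = (-1)-1 = -2
n=14: >0, total = (-2)+14 = 12
n=6: >0, total = 12+6 = 18
n=8: >0, total = 18+8 = 26
n=4: >0, total = 26+4 = 30

30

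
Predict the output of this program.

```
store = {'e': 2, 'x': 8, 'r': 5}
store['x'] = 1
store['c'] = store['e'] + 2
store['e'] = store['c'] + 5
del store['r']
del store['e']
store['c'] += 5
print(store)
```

store['x'] = 1 → {'e': 2, 'x': 1, 'r': 5}
store['c'] = store['e']+2 = 4 → {'e': 2, 'x': 1, 'r': 5, 'c': 4}
store['e'] = store['c']+5 = 9 → {'e': 9, 'x': 1, 'r': 5, 'c': 4}
del 'r' → {'e': 9, 'x': 1, 'c': 4}
del 'e' → {'x': 1, 'c': 4}
store['c'] = 4+5 = 9 → {'x': 1, 'c': 9}

{'x': 1, 'c': 9}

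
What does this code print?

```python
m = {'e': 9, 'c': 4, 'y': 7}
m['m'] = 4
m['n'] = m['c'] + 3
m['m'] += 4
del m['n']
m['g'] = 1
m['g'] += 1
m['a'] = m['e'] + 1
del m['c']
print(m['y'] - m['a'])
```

m['m'] = 4 → {'e': 9, 'c': 4, 'y': 7, 'm': 4}
m['n'] = m['c']+3 = 7 → {'e': 9, 'c': 4, 'y': 7, 'm': 4, 'n': 7}
m['m'] = 4+4 = 8 → {'e': 9, 'c': 4, 'y': 7, 'm': 8, 'n': 7}
del 'n' → {'e': 9, 'c': 4, 'y': 7, 'm': 8}
m['g'] = 1 → {'e': 9, 'c': 4, 'y': 7, 'm': 8, 'g': 1}
m['g'] = 1+1 = 2 → {'e': 9, 'c': 4, 'y': 7, 'm': 8, 'g': 2}
m['a'] = m['e']+1 = 10 → {'e': 9, 'c': 4, 'y': 7, 'm': 8, 'g': 2, 'a': 10}
del 'c' → {'e': 9, 'y': 7, 'm': 8, 'g': 2, 'a': 10}
m['y']-m['a'] = 7-10 = -3

-3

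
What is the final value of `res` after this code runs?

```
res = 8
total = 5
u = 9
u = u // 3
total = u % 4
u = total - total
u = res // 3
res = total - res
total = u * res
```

-5

u = 9//3 = 3
total = 3%4 = 3
u = 3-3 = 0
u = 8//3 = 2
res = 3-8 = -5
total = 2*(-5) = -10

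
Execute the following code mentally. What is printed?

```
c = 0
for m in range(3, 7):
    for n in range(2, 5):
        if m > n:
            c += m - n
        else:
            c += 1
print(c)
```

m=3,n=2: 3>2, c = 0+1 = 1
m=3,n=3: not 3>3, c = 1+1 = 2
m=3,n=4: not 3>4, c = 2+1 = 3
m=4,n=2: 4>2, c = 3+2 = 5
m=4,n=3: 4>3, c = 5+1 = 6
m=4,n=4: not 4>4, c = 6+1 = 7
m=5,n=2: 5>2, c = 7+3 = 10
m=5,n=3: 5>3, c = 10+2 = 12
m=5,n=4: 5>4, c = 12+1 = 13
m=6,n=2: 6>2, c = 13+4 = 17
m=6,n=3: 6>3, c = 17+3 = 20
m=6,n=4: 6>4, c = 20+2 = 22

22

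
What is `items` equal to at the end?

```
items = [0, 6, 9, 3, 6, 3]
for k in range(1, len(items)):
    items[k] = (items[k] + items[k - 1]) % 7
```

k=1: items[1] = (6+0)%7 = 6 → [0, 6, 9, 3, 6, 3]
k=2: items[2] = (9+6)%7 = 1 → [0, 6, 1, 3, 6, 3]
k=3: items[3] = (3+1)%7 = 4 → [0, 6, 1, 4, 6, 3]
k=4: items[4] = (6+4)%7 = 3 → [0, 6, 1, 4, 3, 3]
k=5: items[5] = (3+3)%7 = 6 → [0, 6, 1, 4, 3, 6]

[0, 6, 1, 4, 3, 6]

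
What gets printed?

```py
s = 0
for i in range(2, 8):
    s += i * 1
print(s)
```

27

i=2: s = 0+2*1 = 2
i=3: s = 2+3*1 = 5
i=4: s = 5+4*1 = 9
i=5: s = 9+5*1 = 14
i=6: s = 14+6*1 = 20
i=7: s = 20+7*1 = 27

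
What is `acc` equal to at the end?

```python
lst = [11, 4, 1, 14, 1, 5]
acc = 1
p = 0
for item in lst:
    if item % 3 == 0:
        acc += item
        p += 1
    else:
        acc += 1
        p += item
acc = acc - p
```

item=11: not %3==0, acc = 1+1 = 2; p=11
item=4: not %3==0, acc = 2+1 = 3; p=15
item=1: not %3==0, acc = 3+1 = 4; p=16
item=14: not %3==0, acc = 4+1 = 5; p=30
item=1: not %3==0, acc = 5+1 = 6; p=31
item=5: not %3==0, acc = 6+1 = 7; p=36
acc-p = 7-36 = -29

-29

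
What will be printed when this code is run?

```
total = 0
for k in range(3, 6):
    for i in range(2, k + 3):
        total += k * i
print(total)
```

257

k=3,i=2: total = 0+6 = 6
k=3,i=3: total = 6+9 = 15
k=3,i=4: total = 15+12 = 27
k=3,i=5: total = 27+15 = 42
k=4,i=2: total = 42+8 = 50
k=4,i=3: total = 50+12 = 62
k=4,i=4: total = 62+16 = 78
k=4,i=5: total = 78+20 = 98
k=4,i=6: total = 98+24 = 122
k=5,i=2: total = 122+10 = 132
k=5,i=3: total = 132+15 = 147
k=5,i=4: total = 147+20 = 167
k=5,i=5: total = 167+25 = 192
k=5,i=6: total = 192+30 = 222
k=5,i=7: total = 222+35 = 257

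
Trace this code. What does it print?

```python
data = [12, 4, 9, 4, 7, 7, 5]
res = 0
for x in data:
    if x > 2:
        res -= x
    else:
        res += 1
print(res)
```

-48

x=12: >2, res = 0-12 = -12
x=4: >2, res = (-12)-4 = -16
x=9: >2, res = (-16)-9 = -25
x=4: >2, res = (-25)-4 = -29
x=7: >2, res = (-29)-7 = -36
x=7: >2, res = (-36)-7 = -43
x=5: >2, res = (-43)-5 = -48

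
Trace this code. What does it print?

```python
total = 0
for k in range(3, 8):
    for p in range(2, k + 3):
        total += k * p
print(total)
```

775

k=3,p=2: total = 0+6 = 6
k=3,p=3: total = 6+9 = 15
k=3,p=4: total = 15+12 = 27
k=3,p=5: total = 27+15 = 42
k=4,p=2: total = 42+8 = 50
k=4,p=3: total = 50+12 = 62
k=4,p=4: total = 62+16 = 78
k=4,p=5: total = 78+20 = 98
k=4,p=6: total = 98+24 = 122
k=5,p=2: total = 122+10 = 132
k=5,p=3: total = 132+15 = 147
k=5,p=4: total = 147+20 = 167
k=5,p=5: total = 167+25 = 192
k=5,p=6: total = 192+30 = 222
k=5,p=7: total = 222+35 = 257
k=6,p=2: total = 257+12 = 269
k=6,p=3: total = 269+18 = 287
k=6,p=4: total = 287+24 = 311
k=6,p=5: total = 311+30 = 341
k=6,p=6: total = 341+36 = 377
k=6,p=7: total = 377+42 = 419
k=6,p=8: total = 419+48 = 467
k=7,p=2: total = 467+14 = 481
k=7,p=3: total = 481+21 = 502
k=7,p=4: total = 502+28 = 530
k=7,p=5: total = 530+35 = 565
k=7,p=6: total = 565+42 = 607
k=7,p=7: total = 607+49 = 656
k=7,p=8: total = 656+56 = 712
k=7,p=9: total = 712+63 = 775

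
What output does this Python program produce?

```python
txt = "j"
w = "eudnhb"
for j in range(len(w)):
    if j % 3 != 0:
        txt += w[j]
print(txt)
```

j=0: skip
j=1: add 'u' → 'ju'
j=2: add 'd' → 'jud'
j=3: skip
j=4: add 'h' → 'judh'
j=5: add 'b' → 'judhb'

judhb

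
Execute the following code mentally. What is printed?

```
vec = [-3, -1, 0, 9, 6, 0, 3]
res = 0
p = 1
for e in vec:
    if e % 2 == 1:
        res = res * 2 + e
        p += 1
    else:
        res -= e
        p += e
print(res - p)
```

-30

e=-3: odd, res = 0*2+(-3) = -3; p=2
e=-1: odd, res = (-3)*2+(-1) = -7; p=3
e=0: not odd, res = (-7)-0 = -7; p=3
e=9: odd, res = (-7)*2+9 = -5; p=4
e=6: not odd, res = (-5)-6 = -11; p=10
e=0: not odd, res = (-11)-0 = -11; p=10
e=3: odd, res = (-11)*2+3 = -19; p=11
res-p = (-19)-11 = -30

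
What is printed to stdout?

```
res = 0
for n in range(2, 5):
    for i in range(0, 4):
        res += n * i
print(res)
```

54

n=2,i=0: res = 0+0 = 0
n=2,i=1: res = 0+2 = 2
n=2,i=2: res = 2+4 = 6
n=2,i=3: res = 6+6 = 12
n=3,i=0: res = 12+0 = 12
n=3,i=1: res = 12+3 = 15
n=3,i=2: res = 15+6 = 21
n=3,i=3: res = 21+9 = 30
n=4,i=0: res = 30+0 = 30
n=4,i=1: res = 30+4 = 34
n=4,i=2: res = 34+8 = 42
n=4,i=3: res = 42+12 = 54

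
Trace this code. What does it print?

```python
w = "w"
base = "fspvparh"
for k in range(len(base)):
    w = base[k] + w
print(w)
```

hrapvpsfw

k=0: prepend 'f' → 'fw'
k=1: prepend 's' → 'sfw'
k=2: prepend 'p' → 'psfw'
k=3: prepend 'v' → 'vpsfw'
k=4: prepend 'p' → 'pvpsfw'
k=5: prepend 'a' → 'apvpsfw'
k=6: prepend 'r' → 'rapvpsfw'
k=7: prepend 'h' → 'hrapvpsfw'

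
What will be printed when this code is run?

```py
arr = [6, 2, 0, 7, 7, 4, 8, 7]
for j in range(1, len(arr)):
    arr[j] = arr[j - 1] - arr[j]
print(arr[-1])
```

j=1: arr[1] = 6-2 = 4 → [6, 4, 0, 7, 7, 4, 8, 7]
j=2: arr[2] = 4-0 = 4 → [6, 4, 4, 7, 7, 4, 8, 7]
j=3: arr[3] = 4-7 = -3 → [6, 4, 4, -3, 7, 4, 8, 7]
j=4: arr[4] = (-3)-7 = -10 → [6, 4, 4, -3, -10, 4, 8, 7]
j=5: arr[5] = (-10)-4 = -14 → [6, 4, 4, -3, -10, -14, 8, 7]
j=6: arr[6] = (-14)-8 = -22 → [6, 4, 4, -3, -10, -14, -22, 7]
j=7: arr[7] = (-22)-7 = -29 → [6, 4, 4, -3, -10, -14, -22, -29]

-29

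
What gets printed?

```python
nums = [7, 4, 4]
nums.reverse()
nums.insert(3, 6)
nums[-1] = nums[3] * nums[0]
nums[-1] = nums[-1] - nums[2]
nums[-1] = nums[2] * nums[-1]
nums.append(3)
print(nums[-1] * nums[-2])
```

357

reverse → [4, 4, 7]
insert 6 at 3 → [4, 4, 7, 6]
nums[-1] = nums[3]*nums[0] = 6*4 = 24 → [4, 4, 7, 24]
nums[-1] = nums[-1]-nums[2] = 24-7 = 17 → [4, 4, 7, 17]
nums[-1] = nums[2]*nums[-1] = 7*17 = 119 → [4, 4, 7, 119]
append 3 → [4, 4, 7, 119, 3]
nums[-1]*nums[-2] = 3*119 = 357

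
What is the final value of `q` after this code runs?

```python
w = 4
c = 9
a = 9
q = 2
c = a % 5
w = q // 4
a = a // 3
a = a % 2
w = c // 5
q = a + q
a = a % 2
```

3

c = 9%5 = 4
w = 2//4 = 0
a = 9//3 = 3
a = 3%2 = 1
w = 4//5 = 0
q = 1+2 = 3
a = 1%2 = 1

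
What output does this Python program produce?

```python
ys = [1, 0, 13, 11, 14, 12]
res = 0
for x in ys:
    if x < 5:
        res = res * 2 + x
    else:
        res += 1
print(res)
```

x=1: <5, res = 0*2+1 = 1
x=0: <5, res = 1*2+0 = 2
x=13: not <5, res = 2+1 = 3
x=11: not <5, res = 3+1 = 4
x=14: not <5, res = 4+1 = 5
x=12: not <5, res = 5+1 = 6

6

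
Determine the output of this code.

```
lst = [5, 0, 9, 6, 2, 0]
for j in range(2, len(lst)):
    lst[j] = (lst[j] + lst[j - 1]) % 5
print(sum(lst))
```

13

j=2: lst[2] = (9+0)%5 = 4 → [5, 0, 4, 6, 2, 0]
j=3: lst[3] = (6+4)%5 = 0 → [5, 0, 4, 0, 2, 0]
j=4: lst[4] = (2+0)%5 = 2 → [5, 0, 4, 0, 2, 0]
j=5: lst[5] = (0+2)%5 = 2 → [5, 0, 4, 0, 2, 2]
sum = 13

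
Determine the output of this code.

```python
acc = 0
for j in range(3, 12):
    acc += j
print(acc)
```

j=3: acc = 0+3 = 3
j=4: acc = 3+4 = 7
j=5: acc = 7+5 = 12
j=6: acc = 12+6 = 18
j=7: acc = 18+7 = 25
j=8: acc = 25+8 = 33
j=9: acc = 33+9 = 42
j=10: acc = 42+10 = 52
j=11: acc = 52+11 = 63

63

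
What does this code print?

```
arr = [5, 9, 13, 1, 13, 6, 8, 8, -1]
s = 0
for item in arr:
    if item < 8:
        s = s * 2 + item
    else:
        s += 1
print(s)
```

79

item=5: <8, s = 0*2+5 = 5
item=9: not <8, s = 5+1 = 6
item=13: not <8, s = 6+1 = 7
item=1: <8, s = 7*2+1 = 15
item=13: not <8, s = 15+1 = 16
item=6: <8, s = 16*2+6 = 38
item=8: not <8, s = 38+1 = 39
item=8: not <8, s = 39+1 = 40
item=-1: <8, s = 40*2+(-1) = 79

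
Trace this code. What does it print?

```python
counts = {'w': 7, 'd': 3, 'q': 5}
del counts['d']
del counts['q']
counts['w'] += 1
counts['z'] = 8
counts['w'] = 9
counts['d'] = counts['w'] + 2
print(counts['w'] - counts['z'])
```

del 'd' → {'w': 7, 'q': 5}
del 'q' → {'w': 7}
counts['w'] = 7+1 = 8 → {'w': 8}
counts['z'] = 8 → {'w': 8, 'z': 8}
counts['w'] = 9 → {'w': 9, 'z': 8}
counts['d'] = counts['w']+2 = 11 → {'w': 9, 'z': 8, 'd': 11}
counts['w']-counts['z'] = 9-8 = 1

1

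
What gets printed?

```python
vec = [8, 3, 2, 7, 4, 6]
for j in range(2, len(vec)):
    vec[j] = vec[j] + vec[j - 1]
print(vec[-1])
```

j=2: vec[2] = 2+3 = 5 → [8, 3, 5, 7, 4, 6]
j=3: vec[3] = 7+5 = 12 → [8, 3, 5, 12, 4, 6]
j=4: vec[4] = 4+12 = 16 → [8, 3, 5, 12, 16, 6]
j=5: vec[5] = 6+16 = 22 → [8, 3, 5, 12, 16, 22]

22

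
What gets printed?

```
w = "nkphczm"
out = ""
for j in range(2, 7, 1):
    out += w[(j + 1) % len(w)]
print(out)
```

hczmn

j=2: add w[3]='h' → 'h'
j=3: add w[4]='c' → 'hc'
j=4: add w[5]='z' → 'hcz'
j=5: add w[6]='m' → 'hczm'
j=6: add w[0]='n' → 'hczmn'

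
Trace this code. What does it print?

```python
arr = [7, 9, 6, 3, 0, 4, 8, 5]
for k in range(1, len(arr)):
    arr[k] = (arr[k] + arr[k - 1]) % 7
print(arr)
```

[7, 2, 1, 4, 4, 1, 2, 0]

k=1: arr[1] = (9+7)%7 = 2 → [7, 2, 6, 3, 0, 4, 8, 5]
k=2: arr[2] = (6+2)%7 = 1 → [7, 2, 1, 3, 0, 4, 8, 5]
k=3: arr[3] = (3+1)%7 = 4 → [7, 2, 1, 4, 0, 4, 8, 5]
k=4: arr[4] = (0+4)%7 = 4 → [7, 2, 1, 4, 4, 4, 8, 5]
k=5: arr[5] = (4+4)%7 = 1 → [7, 2, 1, 4, 4, 1, 8, 5]
k=6: arr[6] = (8+1)%7 = 2 → [7, 2, 1, 4, 4, 1, 2, 5]
k=7: arr[7] = (5+2)%7 = 0 → [7, 2, 1, 4, 4, 1, 2, 0]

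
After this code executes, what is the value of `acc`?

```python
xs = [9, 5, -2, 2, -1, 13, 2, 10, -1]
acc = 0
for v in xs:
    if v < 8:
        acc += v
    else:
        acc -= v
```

-27

v=9: not <8, acc = 0-9 = -9
v=5: <8, acc = (-9)+5 = -4
v=-2: <8, acc = (-4)+(-2) = -6
v=2: <8, acc = (-6)+2 = -4
v=-1: <8, acc = (-4)+(-1) = -5
v=13: not <8, acc = (-5)-13 = -18
v=2: <8, acc = (-18)+2 = -16
v=10: not <8, acc = (-16)-10 = -26
v=-1: <8, acc = (-26)+(-1) = -27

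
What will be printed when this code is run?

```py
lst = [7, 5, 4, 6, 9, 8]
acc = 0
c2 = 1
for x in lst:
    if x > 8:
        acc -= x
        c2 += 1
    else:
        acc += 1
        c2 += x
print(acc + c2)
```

28

x=7: not >8, acc = 0+1 = 1; c2=8
x=5: not >8, acc = 1+1 = 2; c2=13
x=4: not >8, acc = 2+1 = 3; c2=17
x=6: not >8, acc = 3+1 = 4; c2=23
x=9: >8, acc = 4-9 = -5; c2=24
x=8: not >8, acc = (-5)+1 = -4; c2=32
acc+c2 = (-4)+32 = 28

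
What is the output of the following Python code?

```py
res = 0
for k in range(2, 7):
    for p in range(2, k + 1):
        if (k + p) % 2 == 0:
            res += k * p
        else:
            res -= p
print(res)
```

k=2,p=2: even sum, res = 0+4 = 4
k=3,p=2: odd sum, res = 4-2 = 2
k=3,p=3: even sum, res = 2+9 = 11
k=4,p=2: even sum, res = 11+8 = 19
k=4,p=3: odd sum, res = 19-3 = 16
k=4,p=4: even sum, res = 16+16 = 32
k=5,p=2: odd sum, res = 32-2 = 30
k=5,p=3: even sum, res = 30+15 = 45
k=5,p=4: odd sum, res = 45-4 = 41
k=5,p=5: even sum, res = 41+25 = 66
k=6,p=2: even sum, res = 66+12 = 78
k=6,p=3: odd sum, res = 78-3 = 75
k=6,p=4: even sum, res = 75+24 = 99
k=6,p=5: odd sum, res = 99-5 = 94
k=6,p=6: even sum, res = 94+36 = 130

130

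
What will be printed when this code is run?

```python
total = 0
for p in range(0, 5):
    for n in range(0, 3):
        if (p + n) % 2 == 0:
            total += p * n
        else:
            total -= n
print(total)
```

9

p=0,n=0: even sum, total = 0+0 = 0
p=0,n=1: odd sum, total = 0-1 = -1
p=0,n=2: even sum, total = (-1)+0 = -1
p=1,n=0: odd sum, total = (-1)-0 = -1
p=1,n=1: even sum, total = (-1)+1 = 0
p=1,n=2: odd sum, total = 0-2 = -2
p=2,n=0: even sum, total = (-2)+0 = -2
p=2,n=1: odd sum, total = (-2)-1 = -3
p=2,n=2: even sum, total = (-3)+4 = 1
p=3,n=0: odd sum, total = 1-0 = 1
p=3,n=1: even sum, total = 1+3 = 4
p=3,n=2: odd sum, total = 4-2 = 2
p=4,n=0: even sum, total = 2+0 = 2
p=4,n=1: odd sum, total = 2-1 = 1
p=4,n=2: even sum, total = 1+8 = 9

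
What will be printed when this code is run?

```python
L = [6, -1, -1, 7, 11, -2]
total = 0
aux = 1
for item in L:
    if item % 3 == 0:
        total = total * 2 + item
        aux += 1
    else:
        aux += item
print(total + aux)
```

item=6: %3==0, total = 0*2+6 = 6; aux=2
item=-1: not %3==0; aux=1
item=-1: not %3==0; aux=0
item=7: not %3==0; aux=7
item=11: not %3==0; aux=18
item=-2: not %3==0; aux=16
total+aux = 6+16 = 22

22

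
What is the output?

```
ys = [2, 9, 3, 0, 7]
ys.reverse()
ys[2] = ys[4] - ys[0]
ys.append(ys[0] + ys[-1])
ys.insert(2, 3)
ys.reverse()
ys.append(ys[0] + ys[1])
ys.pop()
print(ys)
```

[9, 2, 9, -5, 3, 0, 7]

reverse → [7, 0, 3, 9, 2]
ys[2] = ys[4]-ys[0] = 2-7 = -5 → [7, 0, -5, 9, 2]
append ys[0]+ys[-1] = 7+2 = 9 → [7, 0, -5, 9, 2, 9]
insert 3 at 2 → [7, 0, 3, -5, 9, 2, 9]
reverse → [9, 2, 9, -5, 3, 0, 7]
append ys[0]+ys[1] = 9+2 = 11 → [9, 2, 9, -5, 3, 0, 7, 11]
pop() removes 11 → [9, 2, 9, -5, 3, 0, 7]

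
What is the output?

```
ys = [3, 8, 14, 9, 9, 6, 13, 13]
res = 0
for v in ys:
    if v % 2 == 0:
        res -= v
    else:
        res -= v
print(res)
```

v=3: not even, res = 0-3 = -3
v=8: even, res = (-3)-8 = -11
v=14: even, res = (-11)-14 = -25
v=9: not even, res = (-25)-9 = -34
v=9: not even, res = (-34)-9 = -43
v=6: even, res = (-43)-6 = -49
v=13: not even, res = (-49)-13 = -62
v=13: not even, res = (-62)-13 = -75

-75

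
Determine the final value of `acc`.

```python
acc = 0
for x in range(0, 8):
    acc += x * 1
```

28

x=0: acc = 0+0*1 = 0
x=1: acc = 0+1*1 = 1
x=2: acc = 1+2*1 = 3
x=3: acc = 3+3*1 = 6
x=4: acc = 6+4*1 = 10
x=5: acc = 10+5*1 = 15
x=6: acc = 15+6*1 = 21
x=7: acc = 21+7*1 = 28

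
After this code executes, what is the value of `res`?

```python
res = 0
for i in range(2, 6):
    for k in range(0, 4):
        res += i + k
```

80

i=2,k=0: res = 0+2 = 2
i=2,k=1: res = 2+3 = 5
i=2,k=2: res = 5+4 = 9
i=2,k=3: res = 9+5 = 14
i=3,k=0: res = 14+3 = 17
i=3,k=1: res = 17+4 = 21
i=3,k=2: res = 21+5 = 26
i=3,k=3: res = 26+6 = 32
i=4,k=0: res = 32+4 = 36
i=4,k=1: res = 36+5 = 41
i=4,k=2: res = 41+6 = 47
i=4,k=3: res = 47+7 = 54
i=5,k=0: res = 54+5 = 59
i=5,k=1: res = 59+6 = 65
i=5,k=2: res = 65+7 = 72
i=5,k=3: res = 72+8 = 80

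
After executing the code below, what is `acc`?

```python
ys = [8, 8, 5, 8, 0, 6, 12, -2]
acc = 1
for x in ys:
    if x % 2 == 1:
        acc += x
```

x=8: not odd
x=8: not odd
x=5: odd, acc = 1+5 = 6
x=8: not odd
x=0: not odd
x=6: not odd
x=12: not odd
x=-2: not odd

6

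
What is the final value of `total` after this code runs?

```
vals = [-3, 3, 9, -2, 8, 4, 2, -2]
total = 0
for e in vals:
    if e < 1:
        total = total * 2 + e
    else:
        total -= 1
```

e=-3: <1, total = 0*2+(-3) = -3
e=3: not <1, total = (-3)-1 = -4
e=9: not <1, total = (-4)-1 = -5
e=-2: <1, total = (-5)*2+(-2) = -12
e=8: not <1, total = (-12)-1 = -13
e=4: not <1, total = (-13)-1 = -14
e=2: not <1, total = (-14)-1 = -15
e=-2: <1, total = (-15)*2+(-2) = -32

-32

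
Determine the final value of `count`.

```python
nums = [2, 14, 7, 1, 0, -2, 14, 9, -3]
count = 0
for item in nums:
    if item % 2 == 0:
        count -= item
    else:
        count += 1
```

item=2: even, count = 0-2 = -2
item=14: even, count = (-2)-14 = -16
item=7: not even, count = (-16)+1 = -15
item=1: not even, count = (-15)+1 = -14
item=0: even, count = (-14)-0 = -14
item=-2: even, count = (-14)-(-2) = -12
item=14: even, count = (-12)-14 = -26
item=9: not even, count = (-26)+1 = -25
item=-3: not even, count = (-25)+1 = -24

-24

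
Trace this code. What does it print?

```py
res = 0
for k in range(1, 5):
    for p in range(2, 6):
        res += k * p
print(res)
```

k=1,p=2: res = 0+2 = 2
k=1,p=3: res = 2+3 = 5
k=1,p=4: res = 5+4 = 9
k=1,p=5: res = 9+5 = 14
k=2,p=2: res = 14+4 = 18
k=2,p=3: res = 18+6 = 24
k=2,p=4: res = 24+8 = 32
k=2,p=5: res = 32+10 = 42
k=3,p=2: res = 42+6 = 48
k=3,p=3: res = 48+9 = 57
k=3,p=4: res = 57+12 = 69
k=3,p=5: res = 69+15 = 84
k=4,p=2: res = 84+8 = 92
k=4,p=3: res = 92+12 = 104
k=4,p=4: res = 104+16 = 120
k=4,p=5: res = 120+20 = 140

140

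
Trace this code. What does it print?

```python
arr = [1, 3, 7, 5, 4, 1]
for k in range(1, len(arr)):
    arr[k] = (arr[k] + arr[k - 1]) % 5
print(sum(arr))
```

8

k=1: arr[1] = (3+1)%5 = 4 → [1, 4, 7, 5, 4, 1]
k=2: arr[2] = (7+4)%5 = 1 → [1, 4, 1, 5, 4, 1]
k=3: arr[3] = (5+1)%5 = 1 → [1, 4, 1, 1, 4, 1]
k=4: arr[4] = (4+1)%5 = 0 → [1, 4, 1, 1, 0, 1]
k=5: arr[5] = (1+0)%5 = 1 → [1, 4, 1, 1, 0, 1]
sum = 8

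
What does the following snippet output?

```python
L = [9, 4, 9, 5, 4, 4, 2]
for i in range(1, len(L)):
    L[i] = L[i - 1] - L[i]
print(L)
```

i=1: L[1] = 9-4 = 5 → [9, 5, 9, 5, 4, 4, 2]
i=2: L[2] = 5-9 = -4 → [9, 5, -4, 5, 4, 4, 2]
i=3: L[3] = (-4)-5 = -9 → [9, 5, -4, -9, 4, 4, 2]
i=4: L[4] = (-9)-4 = -13 → [9, 5, -4, -9, -13, 4, 2]
i=5: L[5] = (-13)-4 = -17 → [9, 5, -4, -9, -13, -17, 2]
i=6: L[6] = (-17)-2 = -19 → [9, 5, -4, -9, -13, -17, -19]

[9, 5, -4, -9, -13, -17, -19]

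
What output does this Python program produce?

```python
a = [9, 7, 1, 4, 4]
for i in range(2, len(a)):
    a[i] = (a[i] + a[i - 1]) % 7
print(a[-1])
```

i=2: a[2] = (1+7)%7 = 1 → [9, 7, 1, 4, 4]
i=3: a[3] = (4+1)%7 = 5 → [9, 7, 1, 5, 4]
i=4: a[4] = (4+5)%7 = 2 → [9, 7, 1, 5, 2]

2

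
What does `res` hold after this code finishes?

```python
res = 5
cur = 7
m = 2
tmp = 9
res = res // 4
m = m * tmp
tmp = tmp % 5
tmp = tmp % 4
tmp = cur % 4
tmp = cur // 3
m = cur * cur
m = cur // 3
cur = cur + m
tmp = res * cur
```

res = 5//4 = 1
m = 2*9 = 18
tmp = 9%5 = 4
tmp = 4%4 = 0
tmp = 7%4 = 3
tmp = 7//3 = 2
m = 7*7 = 49
m = 7//3 = 2
cur = 7+2 = 9
tmp = 1*9 = 9

1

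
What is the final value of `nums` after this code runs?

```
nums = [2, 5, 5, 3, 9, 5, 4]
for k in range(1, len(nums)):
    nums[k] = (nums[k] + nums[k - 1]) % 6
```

[2, 1, 0, 3, 0, 5, 3]

k=1: nums[1] = (5+2)%6 = 1 → [2, 1, 5, 3, 9, 5, 4]
k=2: nums[2] = (5+1)%6 = 0 → [2, 1, 0, 3, 9, 5, 4]
k=3: nums[3] = (3+0)%6 = 3 → [2, 1, 0, 3, 9, 5, 4]
k=4: nums[4] = (9+3)%6 = 0 → [2, 1, 0, 3, 0, 5, 4]
k=5: nums[5] = (5+0)%6 = 5 → [2, 1, 0, 3, 0, 5, 4]
k=6: nums[6] = (4+5)%6 = 3 → [2, 1, 0, 3, 0, 5, 3]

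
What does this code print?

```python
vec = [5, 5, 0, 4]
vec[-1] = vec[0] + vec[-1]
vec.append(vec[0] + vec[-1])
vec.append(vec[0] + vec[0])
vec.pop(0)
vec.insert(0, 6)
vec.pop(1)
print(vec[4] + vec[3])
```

24

vec[-1] = vec[0]+vec[-1] = 5+4 = 9 → [5, 5, 0, 9]
append vec[0]+vec[-1] = 5+9 = 14 → [5, 5, 0, 9, 14]
append vec[0]+vec[0] = 5+5 = 10 → [5, 5, 0, 9, 14, 10]
pop(0) removes 5 → [5, 0, 9, 14, 10]
insert 6 at 0 → [6, 5, 0, 9, 14, 10]
pop(1) removes 5 → [6, 0, 9, 14, 10]
vec[4]+vec[3] = 10+14 = 24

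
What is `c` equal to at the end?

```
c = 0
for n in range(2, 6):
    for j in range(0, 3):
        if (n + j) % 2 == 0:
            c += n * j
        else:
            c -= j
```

14

n=2,j=0: even sum, c = 0+0 = 0
n=2,j=1: odd sum, c = 0-1 = -1
n=2,j=2: even sum, c = (-1)+4 = 3
n=3,j=0: odd sum, c = 3-0 = 3
n=3,j=1: even sum, c = 3+3 = 6
n=3,j=2: odd sum, c = 6-2 = 4
n=4,j=0: even sum, c = 4+0 = 4
n=4,j=1: odd sum, c = 4-1 = 3
n=4,j=2: even sum, c = 3+8 = 11
n=5,j=0: odd sum, c = 11-0 = 11
n=5,j=1: even sum, c = 11+5 = 16
n=5,j=2: odd sum, c = 16-2 = 14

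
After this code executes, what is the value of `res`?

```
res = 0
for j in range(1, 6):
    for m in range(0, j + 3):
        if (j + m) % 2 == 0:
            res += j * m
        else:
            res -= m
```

j=1,m=0: odd sum, res = 0-0 = 0
j=1,m=1: even sum, res = 0+1 = 1
j=1,m=2: odd sum, res = 1-2 = -1
j=1,m=3: even sum, res = (-1)+3 = 2
j=2,m=0: even sum, res = 2+0 = 2
j=2,m=1: odd sum, res = 2-1 = 1
j=2,m=2: even sum, res = 1+4 = 5
j=2,m=3: odd sum, res = 5-3 = 2
j=2,m=4: even sum, res = 2+8 = 10
j=3,m=0: odd sum, res = 10-0 = 10
j=3,m=1: even sum, res = 10+3 = 13
j=3,m=2: odd sum, res = 13-2 = 11
j=3,m=3: even sum, res = 11+9 = 20
j=3,m=4: odd sum, res = 20-4 = 16
j=3,m=5: even sum, res = 16+15 = 31
j=4,m=0: even sum, res = 31+0 = 31
j=4,m=1: odd sum, res = 31-1 = 30
j=4,m=2: even sum, res = 30+8 = 38
j=4,m=3: odd sum, res = 38-3 = 35
j=4,m=4: even sum, res = 35+16 = 51
j=4,m=5: odd sum, res = 51-5 = 46
j=4,m=6: even sum, res = 46+24 = 70
j=5,m=0: odd sum, res = 70-0 = 70
j=5,m=1: even sum, res = 70+5 = 75
j=5,m=2: odd sum, res = 75-2 = 73
j=5,m=3: even sum, res = 73+15 = 88
j=5,m=4: odd sum, res = 88-4 = 84
j=5,m=5: even sum, res = 84+25 = 109
j=5,m=6: odd sum, res = 109-6 = 103
j=5,m=7: even sum, res = 103+35 = 138

138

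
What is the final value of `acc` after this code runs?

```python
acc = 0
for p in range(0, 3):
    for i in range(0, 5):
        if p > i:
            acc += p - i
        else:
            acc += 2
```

p=0,i=0: not 0>0, acc = 0+2 = 2
p=0,i=1: not 0>1, acc = 2+2 = 4
p=0,i=2: not 0>2, acc = 4+2 = 6
p=0,i=3: not 0>3, acc = 6+2 = 8
p=0,i=4: not 0>4, acc = 8+2 = 10
p=1,i=0: 1>0, acc = 10+1 = 11
p=1,i=1: not 1>1, acc = 11+2 = 13
p=1,i=2: not 1>2, acc = 13+2 = 15
p=1,i=3: not 1>3, acc = 15+2 = 17
p=1,i=4: not 1>4, acc = 17+2 = 19
p=2,i=0: 2>0, acc = 19+2 = 21
p=2,i=1: 2>1, acc = 21+1 = 22
p=2,i=2: not 2>2, acc = 22+2 = 24
p=2,i=3: not 2>3, acc = 24+2 = 26
p=2,i=4: not 2>4, acc = 26+2 = 28

28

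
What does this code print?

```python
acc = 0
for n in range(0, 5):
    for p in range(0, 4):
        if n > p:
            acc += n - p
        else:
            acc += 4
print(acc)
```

n=0,p=0: not 0>0, acc = 0+4 = 4
n=0,p=1: not 0>1, acc = 4+4 = 8
n=0,p=2: not 0>2, acc = 8+4 = 12
n=0,p=3: not 0>3, acc = 12+4 = 16
n=1,p=0: 1>0, acc = 16+1 = 17
n=1,p=1: not 1>1, acc = 17+4 = 21
n=1,p=2: not 1>2, acc = 21+4 = 25
n=1,p=3: not 1>3, acc = 25+4 = 29
n=2,p=0: 2>0, acc = 29+2 = 31
n=2,p=1: 2>1, acc = 31+1 = 32
n=2,p=2: not 2>2, acc = 32+4 = 36
n=2,p=3: not 2>3, acc = 36+4 = 40
n=3,p=0: 3>0, acc = 40+3 = 43
n=3,p=1: 3>1, acc = 43+2 = 45
n=3,p=2: 3>2, acc = 45+1 = 46
n=3,p=3: not 3>3, acc = 46+4 = 50
n=4,p=0: 4>0, acc = 50+4 = 54
n=4,p=1: 4>1, acc = 54+3 = 57
n=4,p=2: 4>2, acc = 57+2 = 59
n=4,p=3: 4>3, acc = 59+1 = 60

60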